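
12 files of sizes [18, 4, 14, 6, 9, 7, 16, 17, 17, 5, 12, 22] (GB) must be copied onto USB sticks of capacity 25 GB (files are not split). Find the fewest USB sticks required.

Total = 22 + 18 + 17 + 17 + 16 + 14 + 12 + 9 + 7 + 6 + 5 + 4 = 147 GB.
Lower bound: ⌈147/25⌉ = 6 USB sticks.
A packing using 7 USB sticks:
  USB stick 1: 22 = 22
  USB stick 2: 18 + 7 = 25
  USB stick 3: 17 + 6 = 23
  USB stick 4: 17 + 5 = 22
  USB stick 5: 16 + 9 = 25
  USB stick 6: 14 + 4 = 18
  USB stick 7: 12 = 12
No arrangement into 6 USB sticks stays within capacity, so 7 is optimal.

7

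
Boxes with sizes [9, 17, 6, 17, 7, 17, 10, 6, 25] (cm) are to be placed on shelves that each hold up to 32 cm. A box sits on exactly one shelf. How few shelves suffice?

4

Total = 25 + 17 + 17 + 17 + 10 + 9 + 7 + 6 + 6 = 114 cm.
Lower bound: ⌈114/32⌉ = 4 shelves.
A packing using 4 shelves:
  shelf 1: 25 + 7 = 32
  shelf 2: 17 + 10 = 27
  shelf 3: 17 + 9 + 6 = 32
  shelf 4: 17 + 6 = 23
This matches the lower bound, so 4 is optimal.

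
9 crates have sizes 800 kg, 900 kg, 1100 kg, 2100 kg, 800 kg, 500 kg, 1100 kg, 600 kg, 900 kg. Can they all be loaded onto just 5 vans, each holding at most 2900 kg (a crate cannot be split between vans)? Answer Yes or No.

Yes

A valid assignment using 4 vans:
  van 1: 2100 + 800 = 2900
  van 2: 1100 + 1100 + 600 = 2800
  van 3: 900 + 900 + 800 = 2600
  van 4: 500 = 500
That uses only 4 ≤ 5, so 5 vans are enough.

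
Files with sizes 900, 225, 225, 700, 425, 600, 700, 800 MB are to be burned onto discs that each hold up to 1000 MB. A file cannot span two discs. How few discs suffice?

6

Total = 900 + 800 + 700 + 700 + 600 + 425 + 225 + 225 = 4575 MB.
Lower bound: ⌈4575/1000⌉ = 5 discs.
A packing using 6 discs:
  disc 1: 900 = 900
  disc 2: 800 = 800
  disc 3: 700 + 225 = 925
  disc 4: 700 + 225 = 925
  disc 5: 600 = 600
  disc 6: 425 = 425
No arrangement into 5 discs stays within capacity, so 6 is optimal.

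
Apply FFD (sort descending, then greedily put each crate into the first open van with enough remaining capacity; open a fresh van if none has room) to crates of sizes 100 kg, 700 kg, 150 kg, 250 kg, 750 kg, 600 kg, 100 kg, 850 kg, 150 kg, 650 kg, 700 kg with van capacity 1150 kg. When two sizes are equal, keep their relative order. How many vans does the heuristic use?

6

Sorted descending: 850, 750, 700, 700, 650, 600, 250, 150, 150, 100, 100.
  850 → van 1 (new)  [load 850/1150]
  750 → van 2 (new)  [load 750/1150]
  700 → van 3 (new)  [load 700/1150]
  700 → van 4 (new)  [load 700/1150]
  650 → van 5 (new)  [load 650/1150]
  600 → van 6 (new)  [load 600/1150]
  250 → van 1  [load 1100/1150]
  150 → van 2  [load 900/1150]
  150 → van 2  [load 1050/1150]
  100 → van 2  [load 1150/1150]
  100 → van 3  [load 800/1150]
6 vans opened.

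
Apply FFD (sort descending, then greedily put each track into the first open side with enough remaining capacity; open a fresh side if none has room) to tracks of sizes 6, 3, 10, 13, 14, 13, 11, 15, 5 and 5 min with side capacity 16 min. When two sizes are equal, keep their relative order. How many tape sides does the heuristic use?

7

Sorted descending: 15, 14, 13, 13, 11, 10, 6, 5, 5, 3.
  15 → side 1 (new)  [load 15/16]
  14 → side 2 (new)  [load 14/16]
  13 → side 3 (new)  [load 13/16]
  13 → side 4 (new)  [load 13/16]
  11 → side 5 (new)  [load 11/16]
  10 → side 6 (new)  [load 10/16]
  6 → side 6  [load 16/16]
  5 → side 5  [load 16/16]
  5 → side 7 (new)  [load 5/16]
  3 → side 3  [load 16/16]
7 tape sides opened.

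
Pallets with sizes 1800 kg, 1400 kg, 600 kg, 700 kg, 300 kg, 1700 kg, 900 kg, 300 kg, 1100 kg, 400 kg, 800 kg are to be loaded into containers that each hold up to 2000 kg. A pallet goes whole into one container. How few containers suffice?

6

Total = 1800 + 1700 + 1400 + 1100 + 900 + 800 + 700 + 600 + 400 + 300 + 300 = 10000 kg.
Lower bound: ⌈10000/2000⌉ = 5 containers.
A packing using 6 containers:
  container 1: 1800 = 1800
  container 2: 1700 + 300 = 2000
  container 3: 1400 + 600 = 2000
  container 4: 1100 + 900 = 2000
  container 5: 800 + 700 + 400 = 1900
  container 6: 300 = 300
No arrangement into 5 containers stays within capacity, so 6 is optimal.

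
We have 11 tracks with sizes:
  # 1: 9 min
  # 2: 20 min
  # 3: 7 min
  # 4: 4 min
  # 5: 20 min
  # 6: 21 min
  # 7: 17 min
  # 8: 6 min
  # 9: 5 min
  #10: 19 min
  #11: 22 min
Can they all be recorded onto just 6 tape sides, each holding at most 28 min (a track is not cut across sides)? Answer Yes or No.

A valid assignment using 6 tape sides:
  side 1: 22 + 6 = 28
  side 2: 21 + 7 = 28
  side 3: 20 + 5 = 25
  side 4: 20 + 4 = 24
  side 5: 19 + 9 = 28
  side 6: 17 = 17
Every load is within 28 min, so 6 tape sides suffice.

Yes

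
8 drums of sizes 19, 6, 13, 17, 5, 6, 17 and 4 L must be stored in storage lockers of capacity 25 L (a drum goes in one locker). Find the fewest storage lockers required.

Total = 19 + 17 + 17 + 13 + 6 + 6 + 5 + 4 = 87 L.
Lower bound: ⌈87/25⌉ = 4 storage lockers.
A packing using 4 storage lockers:
  locker 1: 19 + 6 = 25
  locker 2: 17 + 6 = 23
  locker 3: 17 + 5 = 22
  locker 4: 13 + 4 = 17
This matches the lower bound, so 4 is optimal.

4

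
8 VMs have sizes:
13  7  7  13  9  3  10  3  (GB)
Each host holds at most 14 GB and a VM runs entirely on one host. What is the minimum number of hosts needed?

5

Total = 13 + 13 + 10 + 9 + 7 + 7 + 3 + 3 = 65 GB.
Lower bound: ⌈65/14⌉ = 5 hosts.
A packing using 5 hosts:
  host 1: 13 = 13
  host 2: 13 = 13
  host 3: 10 + 3 = 13
  host 4: 9 + 3 = 12
  host 5: 7 + 7 = 14
This matches the lower bound, so 5 is optimal.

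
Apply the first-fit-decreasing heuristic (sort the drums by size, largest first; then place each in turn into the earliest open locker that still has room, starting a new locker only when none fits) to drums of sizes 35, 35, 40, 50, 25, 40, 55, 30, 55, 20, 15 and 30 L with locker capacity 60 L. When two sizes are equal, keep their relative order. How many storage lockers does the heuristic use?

8

Sorted descending: 55, 55, 50, 40, 40, 35, 35, 30, 30, 25, 20, 15.
  55 → locker 1 (new)  [load 55/60]
  55 → locker 2 (new)  [load 55/60]
  50 → locker 3 (new)  [load 50/60]
  40 → locker 4 (new)  [load 40/60]
  40 → locker 5 (new)  [load 40/60]
  35 → locker 6 (new)  [load 35/60]
  35 → locker 7 (new)  [load 35/60]
  30 → locker 8 (new)  [load 30/60]
  30 → locker 8  [load 60/60]
  25 → locker 6  [load 60/60]
  20 → locker 4  [load 60/60]
  15 → locker 5  [load 55/60]
8 storage lockers opened.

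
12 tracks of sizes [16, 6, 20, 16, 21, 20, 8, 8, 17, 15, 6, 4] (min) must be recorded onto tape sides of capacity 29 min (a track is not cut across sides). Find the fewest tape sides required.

Total = 21 + 20 + 20 + 17 + 16 + 16 + 15 + 8 + 8 + 6 + 6 + 4 = 157 min.
Lower bound: ⌈157/29⌉ = 6 tape sides.
Also, 7 tracks each exceed 29/2 min, and no two of those can share a side, so at least 7 tape sides are needed.
A packing using 7 tape sides:
  side 1: 21 + 8 = 29
  side 2: 20 + 8 = 28
  side 3: 20 + 6 = 26
  side 4: 17 + 6 + 4 = 27
  side 5: 16 = 16
  side 6: 16 = 16
  side 7: 15 = 15
This matches the lower bound, so 7 is optimal.

7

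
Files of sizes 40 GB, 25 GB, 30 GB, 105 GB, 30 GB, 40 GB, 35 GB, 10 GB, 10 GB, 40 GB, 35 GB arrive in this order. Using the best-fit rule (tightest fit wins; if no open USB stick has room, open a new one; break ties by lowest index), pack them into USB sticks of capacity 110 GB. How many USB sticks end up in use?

4

  40 → USB stick 1 (new)  [load 40/110]
  25 → USB stick 1  [load 65/110]
  30 → USB stick 1  [load 95/110]
  105 → USB stick 2 (new)  [load 105/110]
  30 → USB stick 3 (new)  [load 30/110]
  40 → USB stick 3  [load 70/110]
  35 → USB stick 3  [load 105/110]
  10 → USB stick 1  [load 105/110]
  10 → USB stick 4 (new)  [load 10/110]
  40 → USB stick 4  [load 50/110]
  35 → USB stick 4  [load 85/110]
4 USB sticks opened.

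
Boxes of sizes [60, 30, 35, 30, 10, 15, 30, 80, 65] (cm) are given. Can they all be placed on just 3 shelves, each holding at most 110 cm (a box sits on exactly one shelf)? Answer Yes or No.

No

Total = 355 cm; ⌈355/110⌉ = 4.
At least 4 shelves are required, but only 3 are allowed.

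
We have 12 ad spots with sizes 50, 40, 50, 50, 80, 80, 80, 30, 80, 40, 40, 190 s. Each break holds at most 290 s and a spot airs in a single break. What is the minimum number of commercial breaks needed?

Total = 190 + 80 + 80 + 80 + 80 + 50 + 50 + 50 + 40 + 40 + 40 + 30 = 810 s.
Lower bound: ⌈810/290⌉ = 3 commercial breaks.
A packing using 3 commercial breaks:
  break 1: 190 + 80 = 270
  break 2: 80 + 80 + 80 + 50 = 290
  break 3: 50 + 50 + 40 + 40 + 40 + 30 = 250
This matches the lower bound, so 3 is optimal.

3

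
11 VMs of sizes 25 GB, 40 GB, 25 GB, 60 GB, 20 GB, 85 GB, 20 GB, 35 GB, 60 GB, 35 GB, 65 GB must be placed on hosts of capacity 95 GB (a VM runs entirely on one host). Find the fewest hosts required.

6

Total = 85 + 65 + 60 + 60 + 40 + 35 + 35 + 25 + 25 + 20 + 20 = 470 GB.
Lower bound: ⌈470/95⌉ = 5 hosts.
A packing using 6 hosts:
  host 1: 85 = 85
  host 2: 65 + 25 = 90
  host 3: 60 + 35 = 95
  host 4: 60 + 35 = 95
  host 5: 40 + 25 + 20 = 85
  host 6: 20 = 20
No arrangement into 5 hosts stays within capacity, so 6 is optimal.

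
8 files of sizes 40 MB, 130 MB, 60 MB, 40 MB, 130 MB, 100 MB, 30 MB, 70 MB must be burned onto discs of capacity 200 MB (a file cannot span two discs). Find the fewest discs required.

3

Total = 130 + 130 + 100 + 70 + 60 + 40 + 40 + 30 = 600 MB.
Lower bound: ⌈600/200⌉ = 3 discs.
A packing using 3 discs:
  disc 1: 130 + 70 = 200
  disc 2: 130 + 40 + 30 = 200
  disc 3: 100 + 60 + 40 = 200
This matches the lower bound, so 3 is optimal.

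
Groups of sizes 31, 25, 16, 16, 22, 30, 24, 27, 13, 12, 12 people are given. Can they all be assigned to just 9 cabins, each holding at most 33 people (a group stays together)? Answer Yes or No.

A valid assignment using 9 cabins:
  cabin 1: 31 = 31
  cabin 2: 30 = 30
  cabin 3: 27 = 27
  cabin 4: 25 = 25
  cabin 5: 24 = 24
  cabin 6: 22 = 22
  cabin 7: 16 + 16 = 32
  cabin 8: 13 + 12 = 25
  cabin 9: 12 = 12
Every load is within 33 people, so 9 cabins suffice.

Yes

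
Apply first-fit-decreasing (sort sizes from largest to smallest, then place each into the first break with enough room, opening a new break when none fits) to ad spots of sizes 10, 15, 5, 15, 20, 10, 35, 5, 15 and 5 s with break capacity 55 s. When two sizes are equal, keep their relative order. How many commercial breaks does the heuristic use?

3

Sorted descending: 35, 20, 15, 15, 15, 10, 10, 5, 5, 5.
  35 → break 1 (new)  [load 35/55]
  20 → break 1  [load 55/55]
  15 → break 2 (new)  [load 15/55]
  15 → break 2  [load 30/55]
  15 → break 2  [load 45/55]
  10 → break 2  [load 55/55]
  10 → break 3 (new)  [load 10/55]
  5 → break 3  [load 15/55]
  5 → break 3  [load 20/55]
  5 → break 3  [load 25/55]
3 commercial breaks opened.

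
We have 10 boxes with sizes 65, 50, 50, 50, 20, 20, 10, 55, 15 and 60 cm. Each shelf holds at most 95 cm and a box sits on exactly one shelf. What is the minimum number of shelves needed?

6

Total = 65 + 60 + 55 + 50 + 50 + 50 + 20 + 20 + 15 + 10 = 395 cm.
Lower bound: ⌈395/95⌉ = 5 shelves.
Also, 6 boxes each exceed 95/2 cm, and no two of those can share a shelf, so at least 6 shelves are needed.
A packing using 6 shelves:
  shelf 1: 65 + 20 + 10 = 95
  shelf 2: 60 + 20 + 15 = 95
  shelf 3: 55 = 55
  shelf 4: 50 = 50
  shelf 5: 50 = 50
  shelf 6: 50 = 50
This matches the lower bound, so 6 is optimal.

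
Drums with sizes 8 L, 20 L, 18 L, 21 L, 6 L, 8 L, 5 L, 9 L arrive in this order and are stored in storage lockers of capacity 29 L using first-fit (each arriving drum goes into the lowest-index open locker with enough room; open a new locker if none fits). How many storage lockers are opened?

  8 → locker 1 (new)  [load 8/29]
  20 → locker 1  [load 28/29]
  18 → locker 2 (new)  [load 18/29]
  21 → locker 3 (new)  [load 21/29]
  6 → locker 2  [load 24/29]
  8 → locker 3  [load 29/29]
  5 → locker 2  [load 29/29]
  9 → locker 4 (new)  [load 9/29]
4 storage lockers opened.

4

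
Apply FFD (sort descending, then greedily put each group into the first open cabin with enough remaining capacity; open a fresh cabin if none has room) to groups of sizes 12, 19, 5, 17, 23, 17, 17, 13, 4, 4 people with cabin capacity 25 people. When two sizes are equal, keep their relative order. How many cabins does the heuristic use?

6

Sorted descending: 23, 19, 17, 17, 17, 13, 12, 5, 4, 4.
  23 → cabin 1 (new)  [load 23/25]
  19 → cabin 2 (new)  [load 19/25]
  17 → cabin 3 (new)  [load 17/25]
  17 → cabin 4 (new)  [load 17/25]
  17 → cabin 5 (new)  [load 17/25]
  13 → cabin 6 (new)  [load 13/25]
  12 → cabin 6  [load 25/25]
  5 → cabin 2  [load 24/25]
  4 → cabin 3  [load 21/25]
  4 → cabin 3  [load 25/25]
6 cabins opened.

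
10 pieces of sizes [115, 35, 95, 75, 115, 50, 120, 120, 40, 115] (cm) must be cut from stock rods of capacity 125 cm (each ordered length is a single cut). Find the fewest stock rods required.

8

Total = 120 + 120 + 115 + 115 + 115 + 95 + 75 + 50 + 40 + 35 = 880 cm.
Lower bound: ⌈880/125⌉ = 8 stock rods.
A packing using 8 stock rods:
  stock rod 1: 120 = 120
  stock rod 2: 120 = 120
  stock rod 3: 115 = 115
  stock rod 4: 115 = 115
  stock rod 5: 115 = 115
  stock rod 6: 95 = 95
  stock rod 7: 75 + 50 = 125
  stock rod 8: 40 + 35 = 75
This matches the lower bound, so 8 is optimal.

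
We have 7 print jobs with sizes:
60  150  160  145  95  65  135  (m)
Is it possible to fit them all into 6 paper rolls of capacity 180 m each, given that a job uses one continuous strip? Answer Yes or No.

Yes

A valid assignment using 6 paper rolls:
  roll 1: 160 = 160
  roll 2: 150 = 150
  roll 3: 145 = 145
  roll 4: 135 = 135
  roll 5: 95 + 65 = 160
  roll 6: 60 = 60
Every load is within 180 m, so 6 paper rolls suffice.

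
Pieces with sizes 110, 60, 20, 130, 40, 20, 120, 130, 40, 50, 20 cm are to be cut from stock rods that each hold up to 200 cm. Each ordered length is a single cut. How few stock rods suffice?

Total = 130 + 130 + 120 + 110 + 60 + 50 + 40 + 40 + 20 + 20 + 20 = 740 cm.
Lower bound: ⌈740/200⌉ = 4 stock rods.
A packing using 4 stock rods:
  stock rod 1: 130 + 60 = 190
  stock rod 2: 130 + 50 + 20 = 200
  stock rod 3: 120 + 40 + 40 = 200
  stock rod 4: 110 + 20 + 20 = 150
This matches the lower bound, so 4 is optimal.

4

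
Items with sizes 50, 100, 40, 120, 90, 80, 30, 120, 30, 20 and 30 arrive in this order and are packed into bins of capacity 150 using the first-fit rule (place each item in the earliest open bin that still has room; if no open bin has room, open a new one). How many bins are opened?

5

  50 → bin 1 (new)  [load 50/150]
  100 → bin 1  [load 150/150]
  40 → bin 2 (new)  [load 40/150]
  120 → bin 3 (new)  [load 120/150]
  90 → bin 2  [load 130/150]
  80 → bin 4 (new)  [load 80/150]
  30 → bin 3  [load 150/150]
  120 → bin 5 (new)  [load 120/150]
  30 → bin 4  [load 110/150]
  20 → bin 2  [load 150/150]
  30 → bin 4  [load 140/150]
5 bins opened.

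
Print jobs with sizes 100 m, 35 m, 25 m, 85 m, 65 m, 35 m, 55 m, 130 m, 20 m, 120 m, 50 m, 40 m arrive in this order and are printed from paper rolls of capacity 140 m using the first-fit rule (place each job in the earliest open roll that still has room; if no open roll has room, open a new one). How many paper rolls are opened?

  100 → roll 1 (new)  [load 100/140]
  35 → roll 1  [load 135/140]
  25 → roll 2 (new)  [load 25/140]
  85 → roll 2  [load 110/140]
  65 → roll 3 (new)  [load 65/140]
  35 → roll 3  [load 100/140]
  55 → roll 4 (new)  [load 55/140]
  130 → roll 5 (new)  [load 130/140]
  20 → roll 2  [load 130/140]
  120 → roll 6 (new)  [load 120/140]
  50 → roll 4  [load 105/140]
  40 → roll 3  [load 140/140]
6 paper rolls opened.

6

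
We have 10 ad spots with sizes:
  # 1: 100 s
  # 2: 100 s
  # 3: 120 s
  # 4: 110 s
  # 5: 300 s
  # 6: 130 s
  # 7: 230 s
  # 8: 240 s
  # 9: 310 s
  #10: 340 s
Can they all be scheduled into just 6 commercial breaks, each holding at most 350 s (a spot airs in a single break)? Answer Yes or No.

A valid assignment using 6 commercial breaks:
  break 1: 340 = 340
  break 2: 310 = 310
  break 3: 300 = 300
  break 4: 240 + 110 = 350
  break 5: 230 + 120 = 350
  break 6: 130 + 100 + 100 = 330
Every load is within 350 s, so 6 commercial breaks suffice.

Yes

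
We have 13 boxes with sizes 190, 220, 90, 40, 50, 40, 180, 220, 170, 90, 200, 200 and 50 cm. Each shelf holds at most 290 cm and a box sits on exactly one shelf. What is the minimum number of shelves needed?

7

Total = 220 + 220 + 200 + 200 + 190 + 180 + 170 + 90 + 90 + 50 + 50 + 40 + 40 = 1740 cm.
Lower bound: ⌈1740/290⌉ = 6 shelves.
Also, 7 boxes each exceed 145 cm, and no two of those can share a shelf, so at least 7 shelves are needed.
A packing using 7 shelves:
  shelf 1: 220 + 50 = 270
  shelf 2: 220 + 50 = 270
  shelf 3: 200 + 90 = 290
  shelf 4: 200 + 90 = 290
  shelf 5: 190 + 40 + 40 = 270
  shelf 6: 180 = 180
  shelf 7: 170 = 170
This matches the lower bound, so 7 is optimal.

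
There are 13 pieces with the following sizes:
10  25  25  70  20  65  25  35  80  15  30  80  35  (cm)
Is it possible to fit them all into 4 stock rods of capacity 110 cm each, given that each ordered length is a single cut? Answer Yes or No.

No

Total = 515 cm; ⌈515/110⌉ = 5.
At least 5 stock rods are required, but only 4 are allowed.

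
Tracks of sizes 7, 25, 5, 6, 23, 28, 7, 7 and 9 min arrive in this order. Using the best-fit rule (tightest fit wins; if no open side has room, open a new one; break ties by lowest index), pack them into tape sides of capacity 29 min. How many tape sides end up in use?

  7 → side 1 (new)  [load 7/29]
  25 → side 2 (new)  [load 25/29]
  5 → side 1  [load 12/29]
  6 → side 1  [load 18/29]
  23 → side 3 (new)  [load 23/29]
  28 → side 4 (new)  [load 28/29]
  7 → side 1  [load 25/29]
  7 → side 5 (new)  [load 7/29]
  9 → side 5  [load 16/29]
5 tape sides opened.

5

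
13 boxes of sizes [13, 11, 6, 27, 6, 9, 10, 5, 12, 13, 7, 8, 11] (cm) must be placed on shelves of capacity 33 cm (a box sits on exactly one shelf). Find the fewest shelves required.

5

Total = 27 + 13 + 13 + 12 + 11 + 11 + 10 + 9 + 8 + 7 + 6 + 6 + 5 = 138 cm.
Lower bound: ⌈138/33⌉ = 5 shelves.
A packing using 5 shelves:
  shelf 1: 27 + 6 = 33
  shelf 2: 13 + 13 + 7 = 33
  shelf 3: 12 + 11 + 10 = 33
  shelf 4: 11 + 9 + 8 + 5 = 33
  shelf 5: 6 = 6
This matches the lower bound, so 5 is optimal.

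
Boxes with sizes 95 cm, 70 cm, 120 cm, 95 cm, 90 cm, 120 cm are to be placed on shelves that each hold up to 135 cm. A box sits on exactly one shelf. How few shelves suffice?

6

Total = 120 + 120 + 95 + 95 + 90 + 70 = 590 cm.
Lower bound: ⌈590/135⌉ = 5 shelves.
Also, 6 boxes each exceed 135/2 cm, and no two of those can share a shelf, so at least 6 shelves are needed.
A packing using 6 shelves:
  shelf 1: 120 = 120
  shelf 2: 120 = 120
  shelf 3: 95 = 95
  shelf 4: 95 = 95
  shelf 5: 90 = 90
  shelf 6: 70 = 70
This matches the lower bound, so 6 is optimal.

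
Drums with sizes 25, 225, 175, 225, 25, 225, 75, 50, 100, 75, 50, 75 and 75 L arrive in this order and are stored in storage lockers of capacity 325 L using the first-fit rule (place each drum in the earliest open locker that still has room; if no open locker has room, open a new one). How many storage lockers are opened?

  25 → locker 1 (new)  [load 25/325]
  225 → locker 1  [load 250/325]
  175 → locker 2 (new)  [load 175/325]
  225 → locker 3 (new)  [load 225/325]
  25 → locker 1  [load 275/325]
  225 → locker 4 (new)  [load 225/325]
  75 → locker 2  [load 250/325]
  50 → locker 1  [load 325/325]
  100 → locker 3  [load 325/325]
  75 → locker 2  [load 325/325]
  50 → locker 4  [load 275/325]
  75 → locker 5 (new)  [load 75/325]
  75 → locker 5  [load 150/325]
5 storage lockers opened.

5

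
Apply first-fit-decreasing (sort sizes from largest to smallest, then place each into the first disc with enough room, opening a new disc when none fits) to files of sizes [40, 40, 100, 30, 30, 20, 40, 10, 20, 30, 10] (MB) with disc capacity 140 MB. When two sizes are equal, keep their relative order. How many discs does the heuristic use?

3

Sorted descending: 100, 40, 40, 40, 30, 30, 30, 20, 20, 10, 10.
  100 → disc 1 (new)  [load 100/140]
  40 → disc 1  [load 140/140]
  40 → disc 2 (new)  [load 40/140]
  40 → disc 2  [load 80/140]
  30 → disc 2  [load 110/140]
  30 → disc 2  [load 140/140]
  30 → disc 3 (new)  [load 30/140]
  20 → disc 3  [load 50/140]
  20 → disc 3  [load 70/140]
  10 → disc 3  [load 80/140]
  10 → disc 3  [load 90/140]
3 discs opened.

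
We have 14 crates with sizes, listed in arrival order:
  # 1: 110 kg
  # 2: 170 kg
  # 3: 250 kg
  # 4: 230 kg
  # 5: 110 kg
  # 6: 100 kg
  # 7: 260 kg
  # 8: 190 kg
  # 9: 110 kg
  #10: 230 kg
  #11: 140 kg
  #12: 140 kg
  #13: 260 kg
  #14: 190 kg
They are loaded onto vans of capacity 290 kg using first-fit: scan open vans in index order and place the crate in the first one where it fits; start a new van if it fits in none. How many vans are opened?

  110 → van 1 (new)  [load 110/290]
  170 → van 1  [load 280/290]
  250 → van 2 (new)  [load 250/290]
  230 → van 3 (new)  [load 230/290]
  110 → van 4 (new)  [load 110/290]
  100 → van 4  [load 210/290]
  260 → van 5 (new)  [load 260/290]
  190 → van 6 (new)  [load 190/290]
  110 → van 7 (new)  [load 110/290]
  230 → van 8 (new)  [load 230/290]
  140 → van 7  [load 250/290]
  140 → van 9 (new)  [load 140/290]
  260 → van 10 (new)  [load 260/290]
  190 → van 11 (new)  [load 190/290]
11 vans opened.

11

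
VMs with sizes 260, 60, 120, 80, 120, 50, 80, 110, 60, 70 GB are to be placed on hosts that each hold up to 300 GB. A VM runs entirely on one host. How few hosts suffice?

Total = 260 + 120 + 120 + 110 + 80 + 80 + 70 + 60 + 60 + 50 = 1010 GB.
Lower bound: ⌈1010/300⌉ = 4 hosts.
A packing using 4 hosts:
  host 1: 260 = 260
  host 2: 120 + 120 + 60 = 300
  host 3: 110 + 80 + 80 = 270
  host 4: 70 + 60 + 50 = 180
This matches the lower bound, so 4 is optimal.

4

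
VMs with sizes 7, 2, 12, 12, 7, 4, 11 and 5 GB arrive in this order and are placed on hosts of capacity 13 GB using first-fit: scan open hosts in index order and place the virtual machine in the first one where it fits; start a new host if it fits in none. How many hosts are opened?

5

  7 → host 1 (new)  [load 7/13]
  2 → host 1  [load 9/13]
  12 → host 2 (new)  [load 12/13]
  12 → host 3 (new)  [load 12/13]
  7 → host 4 (new)  [load 7/13]
  4 → host 1  [load 13/13]
  11 → host 5 (new)  [load 11/13]
  5 → host 4  [load 12/13]
5 hosts opened.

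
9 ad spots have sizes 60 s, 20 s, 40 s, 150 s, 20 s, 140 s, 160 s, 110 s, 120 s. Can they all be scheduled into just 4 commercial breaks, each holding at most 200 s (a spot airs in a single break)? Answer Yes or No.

No

Total = 820 s; ⌈820/200⌉ = 5.
At least 5 commercial breaks are required, but only 4 are allowed.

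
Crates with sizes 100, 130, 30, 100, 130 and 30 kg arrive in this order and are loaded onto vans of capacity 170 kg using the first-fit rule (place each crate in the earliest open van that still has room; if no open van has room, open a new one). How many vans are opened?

4

  100 → van 1 (new)  [load 100/170]
  130 → van 2 (new)  [load 130/170]
  30 → van 1  [load 130/170]
  100 → van 3 (new)  [load 100/170]
  130 → van 4 (new)  [load 130/170]
  30 → van 1  [load 160/170]
4 vans opened.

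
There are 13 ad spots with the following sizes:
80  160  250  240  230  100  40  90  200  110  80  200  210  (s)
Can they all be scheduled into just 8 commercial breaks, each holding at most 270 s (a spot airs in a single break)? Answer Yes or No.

No

Total = 1990 s; ⌈1990/270⌉ = 8.
The bound of 8 does not rule out 8, but exhaustive search shows no assignment into 8 commercial breaks of capacity 270 s exists — the minimum is 9.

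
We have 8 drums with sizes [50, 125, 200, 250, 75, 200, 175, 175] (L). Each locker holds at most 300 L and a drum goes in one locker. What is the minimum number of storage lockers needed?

Total = 250 + 200 + 200 + 175 + 175 + 125 + 75 + 50 = 1250 L.
Lower bound: ⌈1250/300⌉ = 5 storage lockers.
A packing using 5 storage lockers:
  locker 1: 250 + 50 = 300
  locker 2: 200 + 75 = 275
  locker 3: 200 = 200
  locker 4: 175 + 125 = 300
  locker 5: 175 = 175
This matches the lower bound, so 5 is optimal.

5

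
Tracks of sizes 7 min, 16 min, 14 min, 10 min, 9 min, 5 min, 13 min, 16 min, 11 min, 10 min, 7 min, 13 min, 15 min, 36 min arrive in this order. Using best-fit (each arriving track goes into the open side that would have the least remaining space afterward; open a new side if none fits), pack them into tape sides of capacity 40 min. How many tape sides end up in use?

  7 → side 1 (new)  [load 7/40]
  16 → side 1  [load 23/40]
  14 → side 1  [load 37/40]
  10 → side 2 (new)  [load 10/40]
  9 → side 2  [load 19/40]
  5 → side 2  [load 24/40]
  13 → side 2  [load 37/40]
  16 → side 3 (new)  [load 16/40]
  11 → side 3  [load 27/40]
  10 → side 3  [load 37/40]
  7 → side 4 (new)  [load 7/40]
  13 → side 4  [load 20/40]
  15 → side 4  [load 35/40]
  36 → side 5 (new)  [load 36/40]
5 tape sides opened.

5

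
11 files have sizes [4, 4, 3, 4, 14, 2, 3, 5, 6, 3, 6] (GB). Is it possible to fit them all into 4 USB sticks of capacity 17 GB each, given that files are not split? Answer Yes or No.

A valid assignment using 4 USB sticks:
  USB stick 1: 14 + 3 = 17
  USB stick 2: 6 + 6 + 5 = 17
  USB stick 3: 4 + 4 + 4 + 3 + 2 = 17
  USB stick 4: 3 = 3
Every load is within 17 GB, so 4 USB sticks suffice.

Yes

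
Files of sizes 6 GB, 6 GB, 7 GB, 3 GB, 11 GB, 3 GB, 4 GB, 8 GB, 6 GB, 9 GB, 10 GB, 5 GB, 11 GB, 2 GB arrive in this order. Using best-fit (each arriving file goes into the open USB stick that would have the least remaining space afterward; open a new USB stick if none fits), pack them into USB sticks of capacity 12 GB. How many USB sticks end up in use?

9

  6 → USB stick 1 (new)  [load 6/12]
  6 → USB stick 1  [load 12/12]
  7 → USB stick 2 (new)  [load 7/12]
  3 → USB stick 2  [load 10/12]
  11 → USB stick 3 (new)  [load 11/12]
  3 → USB stick 4 (new)  [load 3/12]
  4 → USB stick 4  [load 7/12]
  8 → USB stick 5 (new)  [load 8/12]
  6 → USB stick 6 (new)  [load 6/12]
  9 → USB stick 7 (new)  [load 9/12]
  10 → USB stick 8 (new)  [load 10/12]
  5 → USB stick 4  [load 12/12]
  11 → USB stick 9 (new)  [load 11/12]
  2 → USB stick 2  [load 12/12]
9 USB sticks opened.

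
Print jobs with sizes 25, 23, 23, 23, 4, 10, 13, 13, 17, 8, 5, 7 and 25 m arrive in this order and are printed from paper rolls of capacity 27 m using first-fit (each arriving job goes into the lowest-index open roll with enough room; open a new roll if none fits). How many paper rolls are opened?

  25 → roll 1 (new)  [load 25/27]
  23 → roll 2 (new)  [load 23/27]
  23 → roll 3 (new)  [load 23/27]
  23 → roll 4 (new)  [load 23/27]
  4 → roll 2  [load 27/27]
  10 → roll 5 (new)  [load 10/27]
  13 → roll 5  [load 23/27]
  13 → roll 6 (new)  [load 13/27]
  17 → roll 7 (new)  [load 17/27]
  8 → roll 6  [load 21/27]
  5 → roll 6  [load 26/27]
  7 → roll 7  [load 24/27]
  25 → roll 8 (new)  [load 25/27]
8 paper rolls opened.

8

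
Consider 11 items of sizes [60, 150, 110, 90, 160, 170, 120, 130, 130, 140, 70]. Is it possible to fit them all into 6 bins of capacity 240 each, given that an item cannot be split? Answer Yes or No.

Total = 1330; ⌈1330/240⌉ = 6.
The bound of 6 does not rule out 6, but exhaustive search shows no assignment into 6 bins of capacity 240 exists — the minimum is 7.

No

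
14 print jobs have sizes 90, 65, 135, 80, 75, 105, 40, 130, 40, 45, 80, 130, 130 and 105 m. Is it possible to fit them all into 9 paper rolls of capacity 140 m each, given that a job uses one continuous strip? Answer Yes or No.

No

Total = 1250 m; ⌈1250/140⌉ = 9.
10 print jobs each exceed half the capacity and cannot share a roll, forcing at least 10 paper rolls.
At least 10 paper rolls are required, but only 9 are allowed.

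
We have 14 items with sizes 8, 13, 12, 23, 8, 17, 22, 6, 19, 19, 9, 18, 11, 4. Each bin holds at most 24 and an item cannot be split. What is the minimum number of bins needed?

Total = 23 + 22 + 19 + 19 + 18 + 17 + 13 + 12 + 11 + 9 + 8 + 8 + 6 + 4 = 189.
Lower bound: ⌈189/24⌉ = 8 bins.
A packing using 9 bins:
  bin 1: 23 = 23
  bin 2: 22 = 22
  bin 3: 19 + 4 = 23
  bin 4: 19 = 19
  bin 5: 18 + 6 = 24
  bin 6: 17 = 17
  bin 7: 13 + 11 = 24
  bin 8: 12 + 9 = 21
  bin 9: 8 + 8 = 16
No arrangement into 8 bins stays within capacity, so 9 is optimal.

9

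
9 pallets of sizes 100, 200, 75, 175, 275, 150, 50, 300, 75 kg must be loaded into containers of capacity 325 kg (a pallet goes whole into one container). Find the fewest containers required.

Total = 300 + 275 + 200 + 175 + 150 + 100 + 75 + 75 + 50 = 1400 kg.
Lower bound: ⌈1400/325⌉ = 5 containers.
A packing using 5 containers:
  container 1: 300 = 300
  container 2: 275 + 50 = 325
  container 3: 200 + 100 = 300
  container 4: 175 + 150 = 325
  container 5: 75 + 75 = 150
This matches the lower bound, so 5 is optimal.

5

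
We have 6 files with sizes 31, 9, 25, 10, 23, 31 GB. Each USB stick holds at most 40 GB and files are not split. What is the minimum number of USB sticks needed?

4

Total = 31 + 31 + 25 + 23 + 10 + 9 = 129 GB.
Lower bound: ⌈129/40⌉ = 4 USB sticks.
A packing using 4 USB sticks:
  USB stick 1: 31 + 9 = 40
  USB stick 2: 31 = 31
  USB stick 3: 25 + 10 = 35
  USB stick 4: 23 = 23
This matches the lower bound, so 4 is optimal.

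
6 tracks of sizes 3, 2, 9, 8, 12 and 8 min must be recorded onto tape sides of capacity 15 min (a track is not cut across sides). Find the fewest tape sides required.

4

Total = 12 + 9 + 8 + 8 + 3 + 2 = 42 min.
Lower bound: ⌈42/15⌉ = 3 tape sides.
Also, 4 tracks each exceed 15/2 min, and no two of those can share a side, so at least 4 tape sides are needed.
A packing using 4 tape sides:
  side 1: 12 + 3 = 15
  side 2: 9 + 2 = 11
  side 3: 8 = 8
  side 4: 8 = 8
This matches the lower bound, so 4 is optimal.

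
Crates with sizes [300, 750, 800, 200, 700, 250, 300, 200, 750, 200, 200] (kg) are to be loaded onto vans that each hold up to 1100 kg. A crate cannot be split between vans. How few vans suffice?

Total = 800 + 750 + 750 + 700 + 300 + 300 + 250 + 200 + 200 + 200 + 200 = 4650 kg.
Lower bound: ⌈4650/1100⌉ = 5 vans.
A packing using 5 vans:
  van 1: 800 + 300 = 1100
  van 2: 750 + 300 = 1050
  van 3: 750 + 250 = 1000
  van 4: 700 + 200 + 200 = 1100
  van 5: 200 + 200 = 400
This matches the lower bound, so 5 is optimal.

5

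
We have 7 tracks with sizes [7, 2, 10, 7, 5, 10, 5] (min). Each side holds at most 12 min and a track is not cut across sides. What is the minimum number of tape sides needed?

Total = 10 + 10 + 7 + 7 + 5 + 5 + 2 = 46 min.
Lower bound: ⌈46/12⌉ = 4 tape sides.
A packing using 4 tape sides:
  side 1: 10 + 2 = 12
  side 2: 10 = 10
  side 3: 7 + 5 = 12
  side 4: 7 + 5 = 12
This matches the lower bound, so 4 is optimal.

4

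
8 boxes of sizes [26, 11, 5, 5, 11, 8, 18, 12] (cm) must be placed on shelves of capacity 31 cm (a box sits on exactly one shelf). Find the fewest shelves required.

Total = 26 + 18 + 12 + 11 + 11 + 8 + 5 + 5 = 96 cm.
Lower bound: ⌈96/31⌉ = 4 shelves.
A packing using 4 shelves:
  shelf 1: 26 + 5 = 31
  shelf 2: 18 + 12 = 30
  shelf 3: 11 + 11 + 8 = 30
  shelf 4: 5 = 5
This matches the lower bound, so 4 is optimal.

4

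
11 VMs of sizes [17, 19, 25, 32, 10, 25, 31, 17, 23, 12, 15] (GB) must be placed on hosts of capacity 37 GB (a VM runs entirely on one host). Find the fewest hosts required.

Total = 32 + 31 + 25 + 25 + 23 + 19 + 17 + 17 + 15 + 12 + 10 = 226 GB.
Lower bound: ⌈226/37⌉ = 7 hosts.
A packing using 7 hosts:
  host 1: 32 = 32
  host 2: 31 = 31
  host 3: 25 + 12 = 37
  host 4: 25 + 10 = 35
  host 5: 23 = 23
  host 6: 19 + 17 = 36
  host 7: 17 + 15 = 32
This matches the lower bound, so 7 is optimal.

7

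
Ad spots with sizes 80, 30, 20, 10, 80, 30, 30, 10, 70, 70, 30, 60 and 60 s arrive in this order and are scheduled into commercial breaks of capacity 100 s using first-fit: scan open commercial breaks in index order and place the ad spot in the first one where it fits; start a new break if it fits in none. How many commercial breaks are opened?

  80 → break 1 (new)  [load 80/100]
  30 → break 2 (new)  [load 30/100]
  20 → break 1  [load 100/100]
  10 → break 2  [load 40/100]
  80 → break 3 (new)  [load 80/100]
  30 → break 2  [load 70/100]
  30 → break 2  [load 100/100]
  10 → break 3  [load 90/100]
  70 → break 4 (new)  [load 70/100]
  70 → break 5 (new)  [load 70/100]
  30 → break 4  [load 100/100]
  60 → break 6 (new)  [load 60/100]
  60 → break 7 (new)  [load 60/100]
7 commercial breaks opened.

7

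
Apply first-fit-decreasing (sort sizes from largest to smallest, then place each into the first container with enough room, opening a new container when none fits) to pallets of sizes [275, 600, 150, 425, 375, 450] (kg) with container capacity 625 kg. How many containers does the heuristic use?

5

Sorted descending: 600, 450, 425, 375, 275, 150.
  600 → container 1 (new)  [load 600/625]
  450 → container 2 (new)  [load 450/625]
  425 → container 3 (new)  [load 425/625]
  375 → container 4 (new)  [load 375/625]
  275 → container 5 (new)  [load 275/625]
  150 → container 2  [load 600/625]
5 containers opened.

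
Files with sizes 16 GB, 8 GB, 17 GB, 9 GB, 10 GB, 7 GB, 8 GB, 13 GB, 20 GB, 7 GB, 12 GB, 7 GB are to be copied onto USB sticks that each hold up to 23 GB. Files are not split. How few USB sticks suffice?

Total = 20 + 17 + 16 + 13 + 12 + 10 + 9 + 8 + 8 + 7 + 7 + 7 = 134 GB.
Lower bound: ⌈134/23⌉ = 6 USB sticks.
A packing using 7 USB sticks:
  USB stick 1: 20 = 20
  USB stick 2: 17 = 17
  USB stick 3: 16 + 7 = 23
  USB stick 4: 13 + 10 = 23
  USB stick 5: 12 + 9 = 21
  USB stick 6: 8 + 8 + 7 = 23
  USB stick 7: 7 = 7
No arrangement into 6 USB sticks stays within capacity, so 7 is optimal.

7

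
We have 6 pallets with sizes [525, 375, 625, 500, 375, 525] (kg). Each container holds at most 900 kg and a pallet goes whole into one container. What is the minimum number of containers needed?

Total = 625 + 525 + 525 + 500 + 375 + 375 = 2925 kg.
Lower bound: ⌈2925/900⌉ = 4 containers.
A packing using 4 containers:
  container 1: 625 = 625
  container 2: 525 + 375 = 900
  container 3: 525 + 375 = 900
  container 4: 500 = 500
This matches the lower bound, so 4 is optimal.

4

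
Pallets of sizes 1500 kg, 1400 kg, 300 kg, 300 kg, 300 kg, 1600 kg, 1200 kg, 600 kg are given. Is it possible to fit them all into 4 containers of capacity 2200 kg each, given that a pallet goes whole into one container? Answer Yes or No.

Yes

A valid assignment using 4 containers:
  container 1: 1600 + 600 = 2200
  container 2: 1500 + 300 + 300 = 2100
  container 3: 1400 + 300 = 1700
  container 4: 1200 = 1200
Every load is within 2200 kg, so 4 containers suffice.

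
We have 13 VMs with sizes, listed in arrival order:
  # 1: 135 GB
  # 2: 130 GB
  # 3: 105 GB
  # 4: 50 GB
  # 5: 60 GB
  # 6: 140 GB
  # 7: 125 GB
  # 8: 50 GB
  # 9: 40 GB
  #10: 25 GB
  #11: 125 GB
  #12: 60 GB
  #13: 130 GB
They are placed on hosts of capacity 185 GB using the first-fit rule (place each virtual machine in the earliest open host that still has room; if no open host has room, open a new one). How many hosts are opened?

7

  135 → host 1 (new)  [load 135/185]
  130 → host 2 (new)  [load 130/185]
  105 → host 3 (new)  [load 105/185]
  50 → host 1  [load 185/185]
  60 → host 3  [load 165/185]
  140 → host 4 (new)  [load 140/185]
  125 → host 5 (new)  [load 125/185]
  50 → host 2  [load 180/185]
  40 → host 4  [load 180/185]
  25 → host 5  [load 150/185]
  125 → host 6 (new)  [load 125/185]
  60 → host 6  [load 185/185]
  130 → host 7 (new)  [load 130/185]
7 hosts opened.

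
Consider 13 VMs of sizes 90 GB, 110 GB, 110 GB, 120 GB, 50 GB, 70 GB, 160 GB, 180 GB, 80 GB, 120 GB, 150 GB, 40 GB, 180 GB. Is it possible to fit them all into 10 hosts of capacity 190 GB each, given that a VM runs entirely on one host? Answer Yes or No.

Yes

A valid assignment using 9 hosts:
  host 1: 180 = 180
  host 2: 180 = 180
  host 3: 160 = 160
  host 4: 150 + 40 = 190
  host 5: 120 + 70 = 190
  host 6: 120 + 50 = 170
  host 7: 110 + 80 = 190
  host 8: 110 = 110
  host 9: 90 = 90
That uses only 9 ≤ 10, so 10 hosts are enough.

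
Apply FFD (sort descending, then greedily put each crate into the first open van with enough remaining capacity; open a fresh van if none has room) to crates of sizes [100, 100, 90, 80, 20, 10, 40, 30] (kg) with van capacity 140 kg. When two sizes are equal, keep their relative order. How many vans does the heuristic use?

Sorted descending: 100, 100, 90, 80, 40, 30, 20, 10.
  100 → van 1 (new)  [load 100/140]
  100 → van 2 (new)  [load 100/140]
  90 → van 3 (new)  [load 90/140]
  80 → van 4 (new)  [load 80/140]
  40 → van 1  [load 140/140]
  30 → van 2  [load 130/140]
  20 → van 3  [load 110/140]
  10 → van 2  [load 140/140]
4 vans opened.

4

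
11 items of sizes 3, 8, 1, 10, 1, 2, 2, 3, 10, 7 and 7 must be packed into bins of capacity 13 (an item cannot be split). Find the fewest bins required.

Total = 10 + 10 + 8 + 7 + 7 + 3 + 3 + 2 + 2 + 1 + 1 = 54.
Lower bound: ⌈54/13⌉ = 5 bins.
A packing using 5 bins:
  bin 1: 10 + 3 = 13
  bin 2: 10 + 3 = 13
  bin 3: 8 + 2 + 2 + 1 = 13
  bin 4: 7 + 1 = 8
  bin 5: 7 = 7
This matches the lower bound, so 5 is optimal.

5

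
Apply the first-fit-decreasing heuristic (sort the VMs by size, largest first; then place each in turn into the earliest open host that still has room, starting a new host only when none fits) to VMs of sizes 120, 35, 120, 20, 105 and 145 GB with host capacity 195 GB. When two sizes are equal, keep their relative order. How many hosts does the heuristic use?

4

Sorted descending: 145, 120, 120, 105, 35, 20.
  145 → host 1 (new)  [load 145/195]
  120 → host 2 (new)  [load 120/195]
  120 → host 3 (new)  [load 120/195]
  105 → host 4 (new)  [load 105/195]
  35 → host 1  [load 180/195]
  20 → host 2  [load 140/195]
4 hosts opened.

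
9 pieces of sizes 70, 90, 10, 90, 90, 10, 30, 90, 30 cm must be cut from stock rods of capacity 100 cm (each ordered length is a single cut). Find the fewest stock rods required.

Total = 90 + 90 + 90 + 90 + 70 + 30 + 30 + 10 + 10 = 510 cm.
Lower bound: ⌈510/100⌉ = 6 stock rods.
A packing using 6 stock rods:
  stock rod 1: 90 + 10 = 100
  stock rod 2: 90 + 10 = 100
  stock rod 3: 90 = 90
  stock rod 4: 90 = 90
  stock rod 5: 70 + 30 = 100
  stock rod 6: 30 = 30
This matches the lower bound, so 6 is optimal.

6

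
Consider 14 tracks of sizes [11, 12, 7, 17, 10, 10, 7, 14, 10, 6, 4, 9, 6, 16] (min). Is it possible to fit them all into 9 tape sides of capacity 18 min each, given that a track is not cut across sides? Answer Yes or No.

A valid assignment using 9 tape sides:
  side 1: 17 = 17
  side 2: 16 = 16
  side 3: 14 + 4 = 18
  side 4: 12 + 6 = 18
  side 5: 11 + 7 = 18
  side 6: 10 + 7 = 17
  side 7: 10 + 6 = 16
  side 8: 10 = 10
  side 9: 9 = 9
Every load is within 18 min, so 9 tape sides suffice.

Yes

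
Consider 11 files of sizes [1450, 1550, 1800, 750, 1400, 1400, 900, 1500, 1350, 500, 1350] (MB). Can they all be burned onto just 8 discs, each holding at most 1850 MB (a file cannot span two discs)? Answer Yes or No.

Total = 13950 MB; ⌈13950/1850⌉ = 8.
The bound of 8 does not rule out 8, but exhaustive search shows no assignment into 8 discs of capacity 1850 MB exists — the minimum is 9.

No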